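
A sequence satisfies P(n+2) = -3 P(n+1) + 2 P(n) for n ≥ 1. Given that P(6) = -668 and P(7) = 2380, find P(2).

-2

Rearranging, P(n-2) = (P(n) + 3 P(n-1)) / 2.
P(5) = (2380 + 3·(-668)) / 2 = 376/2 = 188
P(4) = (-668 + 3·188) / 2 = -104/2 = -52
P(3) = (188 + 3·(-52)) / 2 = 32/2 = 16
P(2) = (-52 + 3·16) / 2 = -4/2 = -2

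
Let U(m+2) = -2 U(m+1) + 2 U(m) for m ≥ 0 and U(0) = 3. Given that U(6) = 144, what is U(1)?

1

Let U(1) = w.
U(2) = 6 - 2w
U(3) = -12 + 6w
U(4) = 36 - 16w
U(5) = -96 + 44w
U(6) = 264 - 120w
So 264 - 120w = 144, giving w = 1.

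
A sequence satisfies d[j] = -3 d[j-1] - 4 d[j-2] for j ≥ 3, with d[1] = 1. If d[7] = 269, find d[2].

5

Let d[2] = z.
d[3] = -4 - 3z
d[4] = 12 + 5z
d[5] = -20 - 3z
d[6] = 12 - 11z
d[7] = 44 + 45z
So 44 + 45z = 269, giving z = 5.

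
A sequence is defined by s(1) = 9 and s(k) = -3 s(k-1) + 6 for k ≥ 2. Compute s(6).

s(2) = -3·9 + 6 = -21
s(3) = -3·(-21) + 6 = 69
s(4) = -3·69 + 6 = -201
s(5) = -3·(-201) + 6 = 609
s(6) = -3·609 + 6 = -1821

-1821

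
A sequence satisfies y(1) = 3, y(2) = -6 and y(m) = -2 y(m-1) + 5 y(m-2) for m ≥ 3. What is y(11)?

y(3) = -2*(-6) + 5*3 = 27
y(4) = -2*27 + 5*(-6) = -84
y(5) = -2*(-84) + 5*27 = 303
y(6) = -2*303 + 5*(-84) = -1026
y(7) = -2*(-1026) + 5*303 = 3567
y(8) = -2*3567 + 5*(-1026) = -12264
y(9) = -2*(-12264) + 5*3567 = 42363
y(10) = -2*42363 + 5*(-12264) = -146046
y(11) = -2*(-146046) + 5*42363 = 503907

503907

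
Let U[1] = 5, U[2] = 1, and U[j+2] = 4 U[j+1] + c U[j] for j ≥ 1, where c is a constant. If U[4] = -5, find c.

U[3] = 4 + 5c
U[4] = 16 + 21c
So 16 + 21c = -5, giving c = -1.

-1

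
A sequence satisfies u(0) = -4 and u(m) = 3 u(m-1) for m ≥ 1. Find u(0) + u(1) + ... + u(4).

-484

u(1) = 3·(-4) = -12
u(2) = 3·(-12) = -36
u(3) = 3·(-36) = -108
u(4) = 3·(-108) = -324
Sum = (-4) + (-12) + (-36) + (-108) + (-324) = -484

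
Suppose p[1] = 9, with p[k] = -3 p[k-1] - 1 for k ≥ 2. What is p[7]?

6743

p[2] = -3·9 - 1 = -28
p[3] = -3·(-28) - 1 = 83
p[4] = -3·83 - 1 = -250
p[5] = -3·(-250) - 1 = 749
p[6] = -3·749 - 1 = -2248
p[7] = -3·(-2248) - 1 = 6743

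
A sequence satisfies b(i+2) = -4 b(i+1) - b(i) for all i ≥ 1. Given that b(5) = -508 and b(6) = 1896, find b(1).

Rearranging, b(i-2) = -(b(i) + 4 b(i-1)).
b(4) = -(1896 + 4*(-508)) = 136
b(3) = -(-508 + 4*136) = -36
b(2) = -(136 + 4*(-36)) = 8
b(1) = -(-36 + 4*8) = 4

4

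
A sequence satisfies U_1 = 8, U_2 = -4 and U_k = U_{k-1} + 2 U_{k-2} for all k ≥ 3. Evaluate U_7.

U_3 = (-4) + 2*8 = 12
U_4 = 12 + 2*(-4) = 4
U_5 = 4 + 2*12 = 28
U_6 = 28 + 2*4 = 36
U_7 = 36 + 2*28 = 92

92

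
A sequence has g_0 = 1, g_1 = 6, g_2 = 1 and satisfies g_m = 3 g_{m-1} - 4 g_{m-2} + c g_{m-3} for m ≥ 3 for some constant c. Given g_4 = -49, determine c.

g_3 = -21 + c
g_4 = -67 + 9c
So -67 + 9c = -49, giving c = 2.

2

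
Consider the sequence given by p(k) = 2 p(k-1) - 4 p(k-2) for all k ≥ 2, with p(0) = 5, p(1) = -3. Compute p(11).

p(2) = 2(-3) - 4(5) = -26
p(3) = 2(-26) - 4(-3) = -40
p(4) = 2(-40) - 4(-26) = 24
p(5) = 2(24) - 4(-40) = 208
p(6) = 2(208) - 4(24) = 320
p(7) = 2(320) - 4(208) = -192
p(8) = 2(-192) - 4(320) = -1664
p(9) = 2(-1664) - 4(-192) = -2560
p(10) = 2(-2560) - 4(-1664) = 1536
p(11) = 2(1536) - 4(-2560) = 13312

13312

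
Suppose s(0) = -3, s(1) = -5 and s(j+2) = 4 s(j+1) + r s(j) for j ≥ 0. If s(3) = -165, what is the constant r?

5

s(2) = -20 - 3r
s(3) = -80 - 17r
So -80 - 17r = -165, giving r = 5.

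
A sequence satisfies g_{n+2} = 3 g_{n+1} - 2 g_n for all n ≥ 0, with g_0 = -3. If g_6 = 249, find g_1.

Let g_1 = v.
g_2 = 6 + 3v
g_3 = 18 + 7v
g_4 = 42 + 15v
g_5 = 90 + 31v
g_6 = 186 + 63v
So 186 + 63v = 249, giving v = 1.

1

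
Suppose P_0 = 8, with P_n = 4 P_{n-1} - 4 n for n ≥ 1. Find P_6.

P_1 = 4·8 - 4 = 28
P_2 = 4·28 - 8 = 104
P_3 = 4·104 - 12 = 404
P_4 = 4·404 - 16 = 1600
P_5 = 4·1600 - 20 = 6380
P_6 = 4·6380 - 24 = 25496

25496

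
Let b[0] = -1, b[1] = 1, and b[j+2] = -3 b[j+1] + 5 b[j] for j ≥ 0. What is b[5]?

b[2] = -3(1) + 5(-1) = -8
b[3] = -3(-8) + 5(1) = 29
b[4] = -3(29) + 5(-8) = -127
b[5] = -3(-127) + 5(29) = 526

526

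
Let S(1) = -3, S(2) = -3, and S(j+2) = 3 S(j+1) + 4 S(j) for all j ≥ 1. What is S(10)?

-314571

S(3) = 3(-3) + 4(-3) = -21
S(4) = 3(-21) + 4(-3) = -75
S(5) = 3(-75) + 4(-21) = -309
S(6) = 3(-309) + 4(-75) = -1227
S(7) = 3(-1227) + 4(-309) = -4917
S(8) = 3(-4917) + 4(-1227) = -19659
S(9) = 3(-19659) + 4(-4917) = -78645
S(10) = 3(-78645) + 4(-19659) = -314571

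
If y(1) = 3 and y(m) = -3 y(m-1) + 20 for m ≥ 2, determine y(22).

20920706411

The fixed point is 20/(1 + 3) = 5, so y(m) - 5 = -3(y(m-1) - 5).
Hence y(m) = -2·(-3)^{m-1} + 5.
y(22) = -2·(-3)^{21} + 5 = -2·-10460353203 + 5 = 20920706411.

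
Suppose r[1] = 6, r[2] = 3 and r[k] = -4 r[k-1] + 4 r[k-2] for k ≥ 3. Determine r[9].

r[3] = -4·3 + 4·6 = 12
r[4] = -4·12 + 4·3 = -36
r[5] = -4·(-36) + 4·12 = 192
r[6] = -4·192 + 4·(-36) = -912
r[7] = -4·(-912) + 4·192 = 4416
r[8] = -4·4416 + 4·(-912) = -21312
r[9] = -4·(-21312) + 4·4416 = 102912

102912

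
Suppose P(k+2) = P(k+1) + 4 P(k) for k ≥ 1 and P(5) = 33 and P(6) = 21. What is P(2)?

-3

Rearranging, P(k-2) = (P(k) - P(k-1)) / 4.
P(4) = (21 - 33) / 4 = -12/4 = -3
P(3) = (33 - (-3)) / 4 = 36/4 = 9
P(2) = (-3 - 9) / 4 = -12/4 = -3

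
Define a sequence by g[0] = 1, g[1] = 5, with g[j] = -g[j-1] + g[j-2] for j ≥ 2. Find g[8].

-92

g[2] = -5 + 1 = -4
g[3] = -(-4) + 5 = 9
g[4] = -9 + (-4) = -13
g[5] = -(-13) + 9 = 22
g[6] = -22 + (-13) = -35
g[7] = -(-35) + 22 = 57
g[8] = -57 + (-35) = -92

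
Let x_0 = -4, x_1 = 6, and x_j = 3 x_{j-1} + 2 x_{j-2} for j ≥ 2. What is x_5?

522

x_2 = 3·6 + 2·(-4) = 10
x_3 = 3·10 + 2·6 = 42
x_4 = 3·42 + 2·10 = 146
x_5 = 3·146 + 2·42 = 522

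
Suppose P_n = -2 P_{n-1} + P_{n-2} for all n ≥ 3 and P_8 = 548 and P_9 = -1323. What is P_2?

2

Rearranging, P_{n-2} = P_n + 2 P_{n-1}.
P_7 = -1323 + 2·548 = -227
P_6 = 548 + 2·(-227) = 94
P_5 = -227 + 2·94 = -39
P_4 = 94 + 2·(-39) = 16
P_3 = -39 + 2·16 = -7
P_2 = 16 + 2·(-7) = 2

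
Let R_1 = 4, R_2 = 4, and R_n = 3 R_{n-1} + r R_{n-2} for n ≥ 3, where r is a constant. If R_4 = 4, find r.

R_3 = 12 + 4r
R_4 = 36 + 16r
So 36 + 16r = 4, giving r = -2.

-2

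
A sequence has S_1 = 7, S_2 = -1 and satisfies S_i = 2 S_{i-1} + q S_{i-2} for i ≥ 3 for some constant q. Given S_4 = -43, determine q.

-3

S_3 = -2 + 7q
S_4 = -4 + 13q
So -4 + 13q = -43, giving q = -3.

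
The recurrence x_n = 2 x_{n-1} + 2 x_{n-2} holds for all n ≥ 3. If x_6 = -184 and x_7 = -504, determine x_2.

-2

Rearranging, x_{n-2} = (x_n - 2 x_{n-1}) / 2.
x_5 = (-504 - 2*(-184)) / 2 = -136/2 = -68
x_4 = (-184 - 2*(-68)) / 2 = -48/2 = -24
x_3 = (-68 - 2*(-24)) / 2 = -20/2 = -10
x_2 = (-24 - 2*(-10)) / 2 = -4/2 = -2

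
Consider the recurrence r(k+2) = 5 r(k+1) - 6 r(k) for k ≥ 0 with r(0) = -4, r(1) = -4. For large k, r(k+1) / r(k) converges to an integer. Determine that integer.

3

The characteristic equation is r^2 - 5r + 6 = 0, which factors as (r - 3)(r - 2) = 0.
So the roots are 3 and 2. Since |3| > |2| and the coefficient of 3^k is non-zero, the ratio tends to 3.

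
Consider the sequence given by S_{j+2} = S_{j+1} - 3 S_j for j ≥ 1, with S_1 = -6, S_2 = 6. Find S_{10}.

-1074

S_3 = 6 - 3*(-6) = 24
S_4 = 24 - 3*6 = 6
S_5 = 6 - 3*24 = -66
S_6 = (-66) - 3*6 = -84
S_7 = (-84) - 3*(-66) = 114
S_8 = 114 - 3*(-84) = 366
S_9 = 366 - 3*114 = 24
S_{10} = 24 - 3*366 = -1074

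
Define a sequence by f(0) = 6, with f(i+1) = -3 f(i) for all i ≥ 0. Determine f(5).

-1458

f(1) = -3(6) = -18
f(2) = -3(-18) = 54
f(3) = -3(54) = -162
f(4) = -3(-162) = 486
f(5) = -3(486) = -1458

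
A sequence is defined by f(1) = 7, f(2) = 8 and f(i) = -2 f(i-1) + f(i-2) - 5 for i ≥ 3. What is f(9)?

-2681

f(3) = -2·8 + 7 - 5 = -14
f(4) = -2·(-14) + 8 - 5 = 31
f(5) = -2·31 + (-14) - 5 = -81
f(6) = -2·(-81) + 31 - 5 = 188
f(7) = -2·188 + (-81) - 5 = -462
f(8) = -2·(-462) + 188 - 5 = 1107
f(9) = -2·1107 + (-462) - 5 = -2681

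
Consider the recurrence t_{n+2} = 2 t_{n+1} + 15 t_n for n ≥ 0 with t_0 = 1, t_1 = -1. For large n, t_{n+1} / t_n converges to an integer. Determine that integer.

5

The characteristic equation is r^2 - 2r - 15 = 0, which factors as (r - 5)(r + 3) = 0.
So the roots are 5 and -3. Since |5| > |-3| and the coefficient of 5^n is non-zero, the ratio tends to 5.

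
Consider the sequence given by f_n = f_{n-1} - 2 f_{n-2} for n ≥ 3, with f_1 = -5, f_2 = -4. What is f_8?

f_3 = (-4) - 2(-5) = 6
f_4 = 6 - 2(-4) = 14
f_5 = 14 - 2(6) = 2
f_6 = 2 - 2(14) = -26
f_7 = (-26) - 2(2) = -30
f_8 = (-30) - 2(-26) = 22

22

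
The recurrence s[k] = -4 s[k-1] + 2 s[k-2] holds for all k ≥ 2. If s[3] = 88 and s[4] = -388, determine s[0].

Rearranging, s[k-2] = (s[k] + 4 s[k-1]) / 2.
s[2] = (-388 + 4*88) / 2 = -36/2 = -18
s[1] = (88 + 4*(-18)) / 2 = 16/2 = 8
s[0] = (-18 + 4*8) / 2 = 14/2 = 7

7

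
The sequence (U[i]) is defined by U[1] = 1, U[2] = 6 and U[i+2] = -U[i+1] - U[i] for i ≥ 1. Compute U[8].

U[3] = -6 - 1 = -7
U[4] = -(-7) - 6 = 1
U[5] = -1 - (-7) = 6
U[6] = -6 - 1 = -7
U[7] = -(-7) - 6 = 1
U[8] = -1 - (-7) = 6

6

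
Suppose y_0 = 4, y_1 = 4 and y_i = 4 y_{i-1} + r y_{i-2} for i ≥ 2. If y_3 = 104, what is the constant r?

2

y_2 = 16 + 4r
y_3 = 64 + 20r
So 64 + 20r = 104, giving r = 2.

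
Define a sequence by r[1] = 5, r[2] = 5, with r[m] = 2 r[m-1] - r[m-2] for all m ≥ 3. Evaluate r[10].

5

r[3] = 2*5 - 5 = 5
r[4] = 2*5 - 5 = 5
r[5] = 2*5 - 5 = 5
r[6] = 2*5 - 5 = 5
r[7] = 2*5 - 5 = 5
r[8] = 2*5 - 5 = 5
r[9] = 2*5 - 5 = 5
r[10] = 2*5 - 5 = 5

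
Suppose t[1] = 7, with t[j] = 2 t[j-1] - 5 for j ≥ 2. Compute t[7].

133

t[2] = 2*7 - 5 = 9
t[3] = 2*9 - 5 = 13
t[4] = 2*13 - 5 = 21
t[5] = 2*21 - 5 = 37
t[6] = 2*37 - 5 = 69
t[7] = 2*69 - 5 = 133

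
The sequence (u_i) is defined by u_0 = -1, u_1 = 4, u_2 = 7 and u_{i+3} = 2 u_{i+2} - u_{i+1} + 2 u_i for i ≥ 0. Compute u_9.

616

u_3 = 2(7) - 4 + 2(-1) = 8
u_4 = 2(8) - 7 + 2(4) = 17
u_5 = 2(17) - 8 + 2(7) = 40
u_6 = 2(40) - 17 + 2(8) = 79
u_7 = 2(79) - 40 + 2(17) = 152
u_8 = 2(152) - 79 + 2(40) = 305
u_9 = 2(305) - 152 + 2(79) = 616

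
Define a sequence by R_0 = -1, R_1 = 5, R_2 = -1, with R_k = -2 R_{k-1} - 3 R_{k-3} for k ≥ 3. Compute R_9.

1949

R_3 = -2*(-1) - 3*(-1) = 5
R_4 = -2*5 - 3*5 = -25
R_5 = -2*(-25) - 3*(-1) = 53
R_6 = -2*53 - 3*5 = -121
R_7 = -2*(-121) - 3*(-25) = 317
R_8 = -2*317 - 3*53 = -793
R_9 = -2*(-793) - 3*(-121) = 1949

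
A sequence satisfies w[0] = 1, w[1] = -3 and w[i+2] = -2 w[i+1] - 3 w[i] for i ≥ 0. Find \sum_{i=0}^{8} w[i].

73

w[2] = -2(-3) - 3(1) = 3
w[3] = -2(3) - 3(-3) = 3
w[4] = -2(3) - 3(3) = -15
w[5] = -2(-15) - 3(3) = 21
w[6] = -2(21) - 3(-15) = 3
w[7] = -2(3) - 3(21) = -69
w[8] = -2(-69) - 3(3) = 129
Sum = 1 + (-3) + 3 + 3 + (-15) + 21 + 3 + (-69) + 129 = 73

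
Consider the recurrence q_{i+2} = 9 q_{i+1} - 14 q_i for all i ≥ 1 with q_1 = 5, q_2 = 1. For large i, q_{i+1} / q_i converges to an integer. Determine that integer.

7

The characteristic equation is r^2 - 9r + 14 = 0, which factors as (r - 7)(r - 2) = 0.
So the roots are 7 and 2. Since |7| > |2| and the coefficient of 7^i is non-zero, the ratio tends to 7.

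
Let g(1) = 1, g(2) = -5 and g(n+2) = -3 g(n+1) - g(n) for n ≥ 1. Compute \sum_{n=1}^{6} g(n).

g(3) = -3*(-5) - 1 = 14
g(4) = -3*14 - (-5) = -37
g(5) = -3*(-37) - 14 = 97
g(6) = -3*97 - (-37) = -254
Sum = 1 + (-5) + 14 + (-37) + 97 + (-254) = -184

-184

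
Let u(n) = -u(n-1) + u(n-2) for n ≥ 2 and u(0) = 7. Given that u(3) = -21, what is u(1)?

Let u(1) = z.
u(2) = 7 - z
u(3) = -7 + 2z
So -7 + 2z = -21, giving z = -7.

-7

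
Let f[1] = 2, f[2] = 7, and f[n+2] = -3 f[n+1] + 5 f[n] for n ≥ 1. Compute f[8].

19523

f[3] = -3·7 + 5·2 = -11
f[4] = -3·(-11) + 5·7 = 68
f[5] = -3·68 + 5·(-11) = -259
f[6] = -3·(-259) + 5·68 = 1117
f[7] = -3·1117 + 5·(-259) = -4646
f[8] = -3·(-4646) + 5·1117 = 19523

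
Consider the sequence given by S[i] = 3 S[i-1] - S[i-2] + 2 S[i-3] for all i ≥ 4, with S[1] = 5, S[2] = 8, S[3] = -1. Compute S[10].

2603

S[4] = 3*(-1) - 8 + 2*5 = -1
S[5] = 3*(-1) - (-1) + 2*8 = 14
S[6] = 3*14 - (-1) + 2*(-1) = 41
S[7] = 3*41 - 14 + 2*(-1) = 107
S[8] = 3*107 - 41 + 2*14 = 308
S[9] = 3*308 - 107 + 2*41 = 899
S[10] = 3*899 - 308 + 2*107 = 2603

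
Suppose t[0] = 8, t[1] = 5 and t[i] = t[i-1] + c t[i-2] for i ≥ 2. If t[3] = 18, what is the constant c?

t[2] = 5 + 8c
t[3] = 5 + 13c
So 5 + 13c = 18, giving c = 1.

1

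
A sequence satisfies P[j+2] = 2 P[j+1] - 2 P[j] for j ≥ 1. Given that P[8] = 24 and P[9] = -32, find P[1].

Rearranging, P[j-2] = (P[j] - 2 P[j-1]) / -2.
P[7] = (-32 - 2(24)) / -2 = -80/-2 = 40
P[6] = (24 - 2(40)) / -2 = -56/-2 = 28
P[5] = (40 - 2(28)) / -2 = -16/-2 = 8
P[4] = (28 - 2(8)) / -2 = 12/-2 = -6
P[3] = (8 - 2(-6)) / -2 = 20/-2 = -10
P[2] = (-6 - 2(-10)) / -2 = 14/-2 = -7
P[1] = (-10 - 2(-7)) / -2 = 4/-2 = -2

-2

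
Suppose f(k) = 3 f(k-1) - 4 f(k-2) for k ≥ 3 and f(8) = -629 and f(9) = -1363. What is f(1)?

-4

Rearranging, f(k-2) = (f(k) - 3 f(k-1)) / -4.
f(7) = (-1363 - 3*(-629)) / -4 = 524/-4 = -131
f(6) = (-629 - 3*(-131)) / -4 = -236/-4 = 59
f(5) = (-131 - 3*59) / -4 = -308/-4 = 77
f(4) = (59 - 3*77) / -4 = -172/-4 = 43
f(3) = (77 - 3*43) / -4 = -52/-4 = 13
f(2) = (43 - 3*13) / -4 = 4/-4 = -1
f(1) = (13 - 3*(-1)) / -4 = 16/-4 = -4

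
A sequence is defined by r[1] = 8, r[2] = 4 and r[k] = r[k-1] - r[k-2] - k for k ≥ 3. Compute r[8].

-2

r[3] = 4 - 8 - 3 = -7
r[4] = (-7) - 4 - 4 = -15
r[5] = (-15) - (-7) - 5 = -13
r[6] = (-13) - (-15) - 6 = -4
r[7] = (-4) - (-13) - 7 = 2
r[8] = 2 - (-4) - 8 = -2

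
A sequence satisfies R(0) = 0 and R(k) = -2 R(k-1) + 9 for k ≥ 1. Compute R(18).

The fixed point is 9/(1 + 2) = 3, so R(k) - 3 = -2(R(k-1) - 3).
Hence R(k) = -3·(-2)^k + 3.
R(18) = -3·(-2)^{18} + 3 = -3·262144 + 3 = -786429.

-786429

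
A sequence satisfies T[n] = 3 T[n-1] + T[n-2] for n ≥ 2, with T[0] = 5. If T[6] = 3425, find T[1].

8

Let T[1] = y.
T[2] = 5 + 3y
T[3] = 15 + 10y
T[4] = 50 + 33y
T[5] = 165 + 109y
T[6] = 545 + 360y
So 545 + 360y = 3425, giving y = 8.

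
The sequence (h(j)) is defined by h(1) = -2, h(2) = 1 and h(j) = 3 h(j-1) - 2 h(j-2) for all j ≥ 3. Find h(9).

h(3) = 3(1) - 2(-2) = 7
h(4) = 3(7) - 2(1) = 19
h(5) = 3(19) - 2(7) = 43
h(6) = 3(43) - 2(19) = 91
h(7) = 3(91) - 2(43) = 187
h(8) = 3(187) - 2(91) = 379
h(9) = 3(379) - 2(187) = 763

763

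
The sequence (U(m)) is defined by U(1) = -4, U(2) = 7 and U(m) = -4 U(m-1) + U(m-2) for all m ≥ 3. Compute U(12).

U(3) = -4·7 + (-4) = -32
U(4) = -4·(-32) + 7 = 135
U(5) = -4·135 + (-32) = -572
U(6) = -4·(-572) + 135 = 2423
U(7) = -4·2423 + (-572) = -10264
U(8) = -4·(-10264) + 2423 = 43479
U(9) = -4·43479 + (-10264) = -184180
U(10) = -4·(-184180) + 43479 = 780199
U(11) = -4·780199 + (-184180) = -3304976
U(12) = -4·(-3304976) + 780199 = 14000103

14000103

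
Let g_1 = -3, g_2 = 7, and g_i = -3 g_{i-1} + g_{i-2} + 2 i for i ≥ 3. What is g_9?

g_3 = -3·7 + (-3) + 6 = -18
g_4 = -3·(-18) + 7 + 8 = 69
g_5 = -3·69 + (-18) + 10 = -215
g_6 = -3·(-215) + 69 + 12 = 726
g_7 = -3·726 + (-215) + 14 = -2379
g_8 = -3·(-2379) + 726 + 16 = 7879
g_9 = -3·7879 + (-2379) + 18 = -25998

-25998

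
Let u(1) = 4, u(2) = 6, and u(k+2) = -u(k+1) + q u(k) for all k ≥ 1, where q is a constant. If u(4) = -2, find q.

-4

u(3) = -6 + 4q
u(4) = 6 + 2q
So 6 + 2q = -2, giving q = -4.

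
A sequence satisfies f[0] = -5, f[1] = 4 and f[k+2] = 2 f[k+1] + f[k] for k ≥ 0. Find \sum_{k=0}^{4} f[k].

f[2] = 2·4 + (-5) = 3
f[3] = 2·3 + 4 = 10
f[4] = 2·10 + 3 = 23
Sum = (-5) + 4 + 3 + 10 + 23 = 35

35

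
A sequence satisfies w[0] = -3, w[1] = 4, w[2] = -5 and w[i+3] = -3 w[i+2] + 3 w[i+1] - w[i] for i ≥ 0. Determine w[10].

w[3] = -3(-5) + 3(4) - (-3) = 30
w[4] = -3(30) + 3(-5) - 4 = -109
w[5] = -3(-109) + 3(30) - (-5) = 422
w[6] = -3(422) + 3(-109) - 30 = -1623
w[7] = -3(-1623) + 3(422) - (-109) = 6244
w[8] = -3(6244) + 3(-1623) - 422 = -24023
w[9] = -3(-24023) + 3(6244) - (-1623) = 92424
w[10] = -3(92424) + 3(-24023) - 6244 = -355585

-355585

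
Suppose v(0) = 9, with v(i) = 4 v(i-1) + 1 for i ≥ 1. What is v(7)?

v(1) = 4·9 + 1 = 37
v(2) = 4·37 + 1 = 149
v(3) = 4·149 + 1 = 597
v(4) = 4·597 + 1 = 2389
v(5) = 4·2389 + 1 = 9557
v(6) = 4·9557 + 1 = 38229
v(7) = 4·38229 + 1 = 152917

152917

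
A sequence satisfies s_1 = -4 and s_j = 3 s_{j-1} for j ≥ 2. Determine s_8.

s_2 = 3*(-4) = -12
s_3 = 3*(-12) = -36
s_4 = 3*(-36) = -108
s_5 = 3*(-108) = -324
s_6 = 3*(-324) = -972
s_7 = 3*(-972) = -2916
s_8 = 3*(-2916) = -8748

-8748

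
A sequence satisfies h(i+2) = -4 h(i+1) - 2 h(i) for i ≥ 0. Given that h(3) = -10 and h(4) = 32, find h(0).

Rearranging, h(i-2) = (h(i) + 4 h(i-1)) / -2.
h(2) = (32 + 4·(-10)) / -2 = -8/-2 = 4
h(1) = (-10 + 4·4) / -2 = 6/-2 = -3
h(0) = (4 + 4·(-3)) / -2 = -8/-2 = 4

4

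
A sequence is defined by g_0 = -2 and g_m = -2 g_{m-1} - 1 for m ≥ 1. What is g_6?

-107

g_1 = -2·(-2) - 1 = 3
g_2 = -2·3 - 1 = -7
g_3 = -2·(-7) - 1 = 13
g_4 = -2·13 - 1 = -27
g_5 = -2·(-27) - 1 = 53
g_6 = -2·53 - 1 = -107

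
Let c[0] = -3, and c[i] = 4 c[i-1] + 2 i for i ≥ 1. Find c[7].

-34594

c[1] = 4*(-3) + 2 = -10
c[2] = 4*(-10) + 4 = -36
c[3] = 4*(-36) + 6 = -138
c[4] = 4*(-138) + 8 = -544
c[5] = 4*(-544) + 10 = -2166
c[6] = 4*(-2166) + 12 = -8652
c[7] = 4*(-8652) + 14 = -34594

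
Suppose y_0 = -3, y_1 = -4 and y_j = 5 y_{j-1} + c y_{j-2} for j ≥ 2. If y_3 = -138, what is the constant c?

2

y_2 = -20 - 3c
y_3 = -100 - 19c
So -100 - 19c = -138, giving c = 2.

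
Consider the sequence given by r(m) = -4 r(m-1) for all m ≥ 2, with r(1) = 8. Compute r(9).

r(2) = -4*8 = -32
r(3) = -4*(-32) = 128
r(4) = -4*128 = -512
r(5) = -4*(-512) = 2048
r(6) = -4*2048 = -8192
r(7) = -4*(-8192) = 32768
r(8) = -4*32768 = -131072
r(9) = -4*(-131072) = 524288

524288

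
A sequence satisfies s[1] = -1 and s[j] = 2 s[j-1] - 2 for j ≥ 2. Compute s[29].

The fixed point is -2/(1 - 2) = 2, so s[j] - 2 = 2(s[j-1] - 2).
Hence s[j] = -3·2^{j-1} + 2.
s[29] = -3·2^{28} + 2 = -3·268435456 + 2 = -805306366.

-805306366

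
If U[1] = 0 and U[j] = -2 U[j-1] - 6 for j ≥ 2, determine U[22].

-4194306

The fixed point is -6/(1 + 2) = -2, so U[j] + 2 = -2(U[j-1] + 2).
Hence U[j] = 2·(-2)^{j-1} - 2.
U[22] = 2·(-2)^{21} - 2 = 2·-2097152 - 2 = -4194306.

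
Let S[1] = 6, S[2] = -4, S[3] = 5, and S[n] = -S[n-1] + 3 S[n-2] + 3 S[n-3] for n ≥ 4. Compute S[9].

-34

S[4] = -5 + 3*(-4) + 3*6 = 1
S[5] = -1 + 3*5 + 3*(-4) = 2
S[6] = -2 + 3*1 + 3*5 = 16
S[7] = -16 + 3*2 + 3*1 = -7
S[8] = -(-7) + 3*16 + 3*2 = 61
S[9] = -61 + 3*(-7) + 3*16 = -34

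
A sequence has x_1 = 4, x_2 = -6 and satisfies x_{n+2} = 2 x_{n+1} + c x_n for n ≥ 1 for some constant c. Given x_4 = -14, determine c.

x_3 = -12 + 4c
x_4 = -24 + 2c
So -24 + 2c = -14, giving c = 5.

5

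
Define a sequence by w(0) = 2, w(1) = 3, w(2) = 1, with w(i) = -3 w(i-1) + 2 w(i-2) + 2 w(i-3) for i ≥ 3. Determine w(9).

w(3) = -3(1) + 2(3) + 2(2) = 7
w(4) = -3(7) + 2(1) + 2(3) = -13
w(5) = -3(-13) + 2(7) + 2(1) = 55
w(6) = -3(55) + 2(-13) + 2(7) = -177
w(7) = -3(-177) + 2(55) + 2(-13) = 615
w(8) = -3(615) + 2(-177) + 2(55) = -2089
w(9) = -3(-2089) + 2(615) + 2(-177) = 7143

7143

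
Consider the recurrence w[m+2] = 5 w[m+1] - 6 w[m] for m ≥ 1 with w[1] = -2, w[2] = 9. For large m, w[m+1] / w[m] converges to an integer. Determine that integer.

3

The characteristic equation is r^2 - 5r + 6 = 0, which factors as (r - 3)(r - 2) = 0.
So the roots are 3 and 2. Since |3| > |2| and the coefficient of 3^m is non-zero, the ratio tends to 3.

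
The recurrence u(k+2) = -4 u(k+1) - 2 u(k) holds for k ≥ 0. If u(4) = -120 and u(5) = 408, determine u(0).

-6

Rearranging, u(k-2) = (u(k) + 4 u(k-1)) / -2.
u(3) = (408 + 4·(-120)) / -2 = -72/-2 = 36
u(2) = (-120 + 4·36) / -2 = 24/-2 = -12
u(1) = (36 + 4·(-12)) / -2 = -12/-2 = 6
u(0) = (-12 + 4·6) / -2 = 12/-2 = -6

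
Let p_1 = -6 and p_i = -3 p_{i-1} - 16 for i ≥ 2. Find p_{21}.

The fixed point is -16/(1 + 3) = -4, so p_i + 4 = -3(p_{i-1} + 4).
Hence p_i = -2·(-3)^{i-1} - 4.
p_{21} = -2·(-3)^{20} - 4 = -2·3486784401 - 4 = -6973568806.

-6973568806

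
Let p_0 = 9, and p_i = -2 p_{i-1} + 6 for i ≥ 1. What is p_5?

-222

p_1 = -2·9 + 6 = -12
p_2 = -2·(-12) + 6 = 30
p_3 = -2·30 + 6 = -54
p_4 = -2·(-54) + 6 = 114
p_5 = -2·114 + 6 = -222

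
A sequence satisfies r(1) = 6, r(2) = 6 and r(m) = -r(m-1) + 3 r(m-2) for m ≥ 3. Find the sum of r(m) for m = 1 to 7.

r(3) = -6 + 3·6 = 12
r(4) = -12 + 3·6 = 6
r(5) = -6 + 3·12 = 30
r(6) = -30 + 3·6 = -12
r(7) = -(-12) + 3·30 = 102
Sum = 6 + 6 + 12 + 6 + 30 + (-12) + 102 = 150

150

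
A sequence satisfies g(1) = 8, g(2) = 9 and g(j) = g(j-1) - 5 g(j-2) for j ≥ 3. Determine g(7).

g(3) = 9 - 5(8) = -31
g(4) = (-31) - 5(9) = -76
g(5) = (-76) - 5(-31) = 79
g(6) = 79 - 5(-76) = 459
g(7) = 459 - 5(79) = 64

64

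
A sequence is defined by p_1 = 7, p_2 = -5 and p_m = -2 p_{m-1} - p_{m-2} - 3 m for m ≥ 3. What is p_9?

-45

p_3 = -2(-5) - 7 - 9 = -6
p_4 = -2(-6) - (-5) - 12 = 5
p_5 = -2(5) - (-6) - 15 = -19
p_6 = -2(-19) - 5 - 18 = 15
p_7 = -2(15) - (-19) - 21 = -32
p_8 = -2(-32) - 15 - 24 = 25
p_9 = -2(25) - (-32) - 27 = -45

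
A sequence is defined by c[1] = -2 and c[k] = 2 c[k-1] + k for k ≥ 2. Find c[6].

c[2] = 2*(-2) + 2 = -2
c[3] = 2*(-2) + 3 = -1
c[4] = 2*(-1) + 4 = 2
c[5] = 2*2 + 5 = 9
c[6] = 2*9 + 6 = 24

24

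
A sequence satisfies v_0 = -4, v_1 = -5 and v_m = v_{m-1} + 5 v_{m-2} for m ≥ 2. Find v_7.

v_2 = (-5) + 5*(-4) = -25
v_3 = (-25) + 5*(-5) = -50
v_4 = (-50) + 5*(-25) = -175
v_5 = (-175) + 5*(-50) = -425
v_6 = (-425) + 5*(-175) = -1300
v_7 = (-1300) + 5*(-425) = -3425

-3425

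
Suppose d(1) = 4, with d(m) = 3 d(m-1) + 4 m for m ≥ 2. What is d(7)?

d(2) = 3(4) + 8 = 20
d(3) = 3(20) + 12 = 72
d(4) = 3(72) + 16 = 232
d(5) = 3(232) + 20 = 716
d(6) = 3(716) + 24 = 2172
d(7) = 3(2172) + 28 = 6544

6544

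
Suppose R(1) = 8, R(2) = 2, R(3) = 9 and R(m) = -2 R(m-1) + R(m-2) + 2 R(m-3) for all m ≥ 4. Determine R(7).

29

R(4) = -2*9 + 2 + 2*8 = 0
R(5) = -2*0 + 9 + 2*2 = 13
R(6) = -2*13 + 0 + 2*9 = -8
R(7) = -2*(-8) + 13 + 2*0 = 29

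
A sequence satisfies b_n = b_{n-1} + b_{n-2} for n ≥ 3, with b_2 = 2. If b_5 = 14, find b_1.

Let b_1 = y.
b_3 = 2 + y
b_4 = 4 + y
b_5 = 6 + 2y
So 6 + 2y = 14, giving y = 4.

4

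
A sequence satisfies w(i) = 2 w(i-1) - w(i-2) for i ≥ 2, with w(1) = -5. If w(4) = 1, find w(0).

-7

Let w(0) = x.
w(2) = -10 - x
w(3) = -15 - 2x
w(4) = -20 - 3x
So -20 - 3x = 1, giving x = -7.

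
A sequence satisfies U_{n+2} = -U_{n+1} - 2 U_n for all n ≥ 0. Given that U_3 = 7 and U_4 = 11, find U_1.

Rearranging, U_{n-2} = (U_n + U_{n-1}) / -2.
U_2 = (11 + 7) / -2 = 18/-2 = -9
U_1 = (7 + (-9)) / -2 = -2/-2 = 1

1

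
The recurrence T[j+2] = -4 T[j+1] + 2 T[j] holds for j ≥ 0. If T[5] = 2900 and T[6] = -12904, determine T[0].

Rearranging, T[j-2] = (T[j] + 4 T[j-1]) / 2.
T[4] = (-12904 + 4(2900)) / 2 = -1304/2 = -652
T[3] = (2900 + 4(-652)) / 2 = 292/2 = 146
T[2] = (-652 + 4(146)) / 2 = -68/2 = -34
T[1] = (146 + 4(-34)) / 2 = 10/2 = 5
T[0] = (-34 + 4(5)) / 2 = -14/2 = -7

-7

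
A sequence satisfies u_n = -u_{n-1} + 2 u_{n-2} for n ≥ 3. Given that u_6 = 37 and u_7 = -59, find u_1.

Rearranging, u_{n-2} = (u_n + u_{n-1}) / 2.
u_5 = (-59 + 37) / 2 = -22/2 = -11
u_4 = (37 + (-11)) / 2 = 26/2 = 13
u_3 = (-11 + 13) / 2 = 2/2 = 1
u_2 = (13 + 1) / 2 = 14/2 = 7
u_1 = (1 + 7) / 2 = 8/2 = 4

4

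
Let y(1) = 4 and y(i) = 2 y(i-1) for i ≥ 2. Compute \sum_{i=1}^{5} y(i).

124

y(2) = 2*4 = 8
y(3) = 2*8 = 16
y(4) = 2*16 = 32
y(5) = 2*32 = 64
Sum = 4 + 8 + 16 + 32 + 64 = 124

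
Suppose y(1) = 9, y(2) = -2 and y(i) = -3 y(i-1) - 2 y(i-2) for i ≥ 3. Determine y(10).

3568

y(3) = -3(-2) - 2(9) = -12
y(4) = -3(-12) - 2(-2) = 40
y(5) = -3(40) - 2(-12) = -96
y(6) = -3(-96) - 2(40) = 208
y(7) = -3(208) - 2(-96) = -432
y(8) = -3(-432) - 2(208) = 880
y(9) = -3(880) - 2(-432) = -1776
y(10) = -3(-1776) - 2(880) = 3568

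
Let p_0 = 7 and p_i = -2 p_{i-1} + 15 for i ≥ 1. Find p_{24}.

The fixed point is 15/(1 + 2) = 5, so p_i - 5 = -2(p_{i-1} - 5).
Hence p_i = 2·(-2)^i + 5.
p_{24} = 2·(-2)^{24} + 5 = 2·16777216 + 5 = 33554437.

33554437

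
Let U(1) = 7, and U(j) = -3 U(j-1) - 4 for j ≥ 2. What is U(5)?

U(2) = -3(7) - 4 = -25
U(3) = -3(-25) - 4 = 71
U(4) = -3(71) - 4 = -217
U(5) = -3(-217) - 4 = 647

647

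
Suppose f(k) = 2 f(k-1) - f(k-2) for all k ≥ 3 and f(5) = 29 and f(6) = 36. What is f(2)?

Rearranging, f(k-2) = -(f(k) - 2 f(k-1)).
f(4) = -(36 - 2*29) = 22
f(3) = -(29 - 2*22) = 15
f(2) = -(22 - 2*15) = 8

8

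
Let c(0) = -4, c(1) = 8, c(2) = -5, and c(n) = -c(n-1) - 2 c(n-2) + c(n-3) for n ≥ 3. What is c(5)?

c(3) = -(-5) - 2·8 + (-4) = -15
c(4) = -(-15) - 2·(-5) + 8 = 33
c(5) = -33 - 2·(-15) + (-5) = -8

-8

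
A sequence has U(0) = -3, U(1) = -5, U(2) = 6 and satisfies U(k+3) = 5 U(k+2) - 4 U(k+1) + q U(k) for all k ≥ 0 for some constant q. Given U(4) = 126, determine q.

U(3) = 50 - 3q
U(4) = 226 - 20q
So 226 - 20q = 126, giving q = 5.

5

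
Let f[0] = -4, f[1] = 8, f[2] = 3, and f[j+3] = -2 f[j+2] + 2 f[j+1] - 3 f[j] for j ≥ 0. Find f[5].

159

f[3] = -2*3 + 2*8 - 3*(-4) = 22
f[4] = -2*22 + 2*3 - 3*8 = -62
f[5] = -2*(-62) + 2*22 - 3*3 = 159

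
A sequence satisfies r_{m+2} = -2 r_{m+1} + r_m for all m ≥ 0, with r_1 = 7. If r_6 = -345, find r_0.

Let r_0 = x.
r_2 = -14 + x
r_3 = 35 - 2x
r_4 = -84 + 5x
r_5 = 203 - 12x
r_6 = -490 + 29x
So -490 + 29x = -345, giving x = 5.

5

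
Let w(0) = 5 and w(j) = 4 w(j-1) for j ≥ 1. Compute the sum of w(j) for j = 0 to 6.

27305

w(1) = 4·5 = 20
w(2) = 4·20 = 80
w(3) = 4·80 = 320
w(4) = 4·320 = 1280
w(5) = 4·1280 = 5120
w(6) = 4·5120 = 20480
Sum = 5 + 20 + 80 + 320 + 1280 + 5120 + 20480 = 27305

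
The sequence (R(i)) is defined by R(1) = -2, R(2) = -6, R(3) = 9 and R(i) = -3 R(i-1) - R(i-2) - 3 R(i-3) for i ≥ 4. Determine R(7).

513

R(4) = -3(9) - (-6) - 3(-2) = -15
R(5) = -3(-15) - 9 - 3(-6) = 54
R(6) = -3(54) - (-15) - 3(9) = -174
R(7) = -3(-174) - 54 - 3(-15) = 513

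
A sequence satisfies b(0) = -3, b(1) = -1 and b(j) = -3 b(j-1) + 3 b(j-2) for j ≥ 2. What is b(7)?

3375

b(2) = -3(-1) + 3(-3) = -6
b(3) = -3(-6) + 3(-1) = 15
b(4) = -3(15) + 3(-6) = -63
b(5) = -3(-63) + 3(15) = 234
b(6) = -3(234) + 3(-63) = -891
b(7) = -3(-891) + 3(234) = 3375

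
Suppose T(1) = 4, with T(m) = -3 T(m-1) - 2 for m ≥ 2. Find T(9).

T(2) = -3·4 - 2 = -14
T(3) = -3·(-14) - 2 = 40
T(4) = -3·40 - 2 = -122
T(5) = -3·(-122) - 2 = 364
T(6) = -3·364 - 2 = -1094
T(7) = -3·(-1094) - 2 = 3280
T(8) = -3·3280 - 2 = -9842
T(9) = -3·(-9842) - 2 = 29524

29524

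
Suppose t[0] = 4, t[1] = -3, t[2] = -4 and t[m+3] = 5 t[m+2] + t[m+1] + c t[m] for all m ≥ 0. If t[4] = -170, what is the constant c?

t[3] = -23 + 4c
t[4] = -119 + 17c
So -119 + 17c = -170, giving c = -3.

-3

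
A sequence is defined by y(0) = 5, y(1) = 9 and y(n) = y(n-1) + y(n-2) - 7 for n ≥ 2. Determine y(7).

17

y(2) = 9 + 5 - 7 = 7
y(3) = 7 + 9 - 7 = 9
y(4) = 9 + 7 - 7 = 9
y(5) = 9 + 9 - 7 = 11
y(6) = 11 + 9 - 7 = 13
y(7) = 13 + 11 - 7 = 17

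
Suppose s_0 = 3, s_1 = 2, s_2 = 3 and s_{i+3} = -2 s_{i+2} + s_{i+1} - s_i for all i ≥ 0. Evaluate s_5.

-40

s_3 = -2*3 + 2 - 3 = -7
s_4 = -2*(-7) + 3 - 2 = 15
s_5 = -2*15 + (-7) - 3 = -40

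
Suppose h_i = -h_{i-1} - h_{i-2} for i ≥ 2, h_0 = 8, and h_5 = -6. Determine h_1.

Let h_1 = w.
h_2 = -8 - w
h_3 = 8
h_4 = w
h_5 = -8 - w
So -8 - w = -6, giving w = -2.

-2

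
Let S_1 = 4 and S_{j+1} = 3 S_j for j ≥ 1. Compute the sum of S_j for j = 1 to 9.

39364

S_2 = 3·4 = 12
S_3 = 3·12 = 36
S_4 = 3·36 = 108
S_5 = 3·108 = 324
S_6 = 3·324 = 972
S_7 = 3·972 = 2916
S_8 = 3·2916 = 8748
S_9 = 3·8748 = 26244
Sum = 4 + 12 + 36 + 108 + 324 + 972 + 2916 + 8748 + 26244 = 39364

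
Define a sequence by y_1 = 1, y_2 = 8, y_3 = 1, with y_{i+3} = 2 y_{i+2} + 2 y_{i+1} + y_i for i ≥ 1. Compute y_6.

y_4 = 2*1 + 2*8 + 1 = 19
y_5 = 2*19 + 2*1 + 8 = 48
y_6 = 2*48 + 2*19 + 1 = 135

135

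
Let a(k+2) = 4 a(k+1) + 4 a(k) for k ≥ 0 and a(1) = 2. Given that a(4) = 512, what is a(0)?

4

Let a(0) = v.
a(2) = 8 + 4v
a(3) = 40 + 16v
a(4) = 192 + 80v
So 192 + 80v = 512, giving v = 4.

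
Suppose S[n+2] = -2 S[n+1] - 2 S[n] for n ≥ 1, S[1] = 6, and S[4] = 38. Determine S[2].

Let S[2] = w.
S[3] = -12 - 2w
S[4] = 24 + 2w
So 24 + 2w = 38, giving w = 7.

7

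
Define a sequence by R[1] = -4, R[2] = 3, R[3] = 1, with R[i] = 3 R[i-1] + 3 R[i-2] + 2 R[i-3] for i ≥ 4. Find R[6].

77

R[4] = 3*1 + 3*3 + 2*(-4) = 4
R[5] = 3*4 + 3*1 + 2*3 = 21
R[6] = 3*21 + 3*4 + 2*1 = 77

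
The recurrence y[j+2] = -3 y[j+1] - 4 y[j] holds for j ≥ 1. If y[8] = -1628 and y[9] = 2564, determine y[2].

Rearranging, y[j-2] = (y[j] + 3 y[j-1]) / -4.
y[7] = (2564 + 3*(-1628)) / -4 = -2320/-4 = 580
y[6] = (-1628 + 3*580) / -4 = 112/-4 = -28
y[5] = (580 + 3*(-28)) / -4 = 496/-4 = -124
y[4] = (-28 + 3*(-124)) / -4 = -400/-4 = 100
y[3] = (-124 + 3*100) / -4 = 176/-4 = -44
y[2] = (100 + 3*(-44)) / -4 = -32/-4 = 8

8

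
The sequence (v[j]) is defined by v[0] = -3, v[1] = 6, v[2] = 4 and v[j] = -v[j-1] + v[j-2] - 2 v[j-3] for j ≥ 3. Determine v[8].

-176

v[3] = -4 + 6 - 2·(-3) = 8
v[4] = -8 + 4 - 2·6 = -16
v[5] = -(-16) + 8 - 2·4 = 16
v[6] = -16 + (-16) - 2·8 = -48
v[7] = -(-48) + 16 - 2·(-16) = 96
v[8] = -96 + (-48) - 2·16 = -176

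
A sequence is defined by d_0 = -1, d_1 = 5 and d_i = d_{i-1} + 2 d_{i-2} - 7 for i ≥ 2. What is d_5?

d_2 = 5 + 2*(-1) - 7 = -4
d_3 = (-4) + 2*5 - 7 = -1
d_4 = (-1) + 2*(-4) - 7 = -16
d_5 = (-16) + 2*(-1) - 7 = -25

-25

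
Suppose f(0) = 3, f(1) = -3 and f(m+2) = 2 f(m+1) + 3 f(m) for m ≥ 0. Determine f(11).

f(2) = 2(-3) + 3(3) = 3
f(3) = 2(3) + 3(-3) = -3
f(4) = 2(-3) + 3(3) = 3
f(5) = 2(3) + 3(-3) = -3
f(6) = 2(-3) + 3(3) = 3
f(7) = 2(3) + 3(-3) = -3
f(8) = 2(-3) + 3(3) = 3
f(9) = 2(3) + 3(-3) = -3
f(10) = 2(-3) + 3(3) = 3
f(11) = 2(3) + 3(-3) = -3

-3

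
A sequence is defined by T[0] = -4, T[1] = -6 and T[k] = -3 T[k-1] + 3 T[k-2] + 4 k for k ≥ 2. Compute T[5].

T[2] = -3(-6) + 3(-4) + 8 = 14
T[3] = -3(14) + 3(-6) + 12 = -48
T[4] = -3(-48) + 3(14) + 16 = 202
T[5] = -3(202) + 3(-48) + 20 = -730

-730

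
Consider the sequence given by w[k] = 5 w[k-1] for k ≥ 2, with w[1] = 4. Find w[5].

w[2] = 5(4) = 20
w[3] = 5(20) = 100
w[4] = 5(100) = 500
w[5] = 5(500) = 2500

2500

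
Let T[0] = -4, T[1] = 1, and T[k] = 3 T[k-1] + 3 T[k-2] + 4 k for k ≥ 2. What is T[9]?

T[2] = 3·1 + 3·(-4) + 8 = -1
T[3] = 3·(-1) + 3·1 + 12 = 12
T[4] = 3·12 + 3·(-1) + 16 = 49
T[5] = 3·49 + 3·12 + 20 = 203
T[6] = 3·203 + 3·49 + 24 = 780
T[7] = 3·780 + 3·203 + 28 = 2977
T[8] = 3·2977 + 3·780 + 32 = 11303
T[9] = 3·11303 + 3·2977 + 36 = 42876

42876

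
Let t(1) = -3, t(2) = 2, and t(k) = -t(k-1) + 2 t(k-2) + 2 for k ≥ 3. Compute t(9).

t(3) = -2 + 2·(-3) + 2 = -6
t(4) = -(-6) + 2·2 + 2 = 12
t(5) = -12 + 2·(-6) + 2 = -22
t(6) = -(-22) + 2·12 + 2 = 48
t(7) = -48 + 2·(-22) + 2 = -90
t(8) = -(-90) + 2·48 + 2 = 188
t(9) = -188 + 2·(-90) + 2 = -366

-366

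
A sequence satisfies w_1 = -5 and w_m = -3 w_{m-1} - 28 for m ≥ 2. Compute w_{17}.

The fixed point is -28/(1 + 3) = -7, so w_m + 7 = -3(w_{m-1} + 7).
Hence w_m = 2·(-3)^{m-1} - 7.
w_{17} = 2·(-3)^{16} - 7 = 2·43046721 - 7 = 86093435.

86093435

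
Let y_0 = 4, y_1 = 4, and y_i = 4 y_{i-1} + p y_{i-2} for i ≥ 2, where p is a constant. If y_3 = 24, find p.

-2

y_2 = 16 + 4p
y_3 = 64 + 20p
So 64 + 20p = 24, giving p = -2.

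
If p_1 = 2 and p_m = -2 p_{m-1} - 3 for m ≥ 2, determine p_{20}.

-1572865

The fixed point is -3/(1 + 2) = -1, so p_m + 1 = -2(p_{m-1} + 1).
Hence p_m = 3·(-2)^{m-1} - 1.
p_{20} = 3·(-2)^{19} - 1 = 3·-524288 - 1 = -1572865.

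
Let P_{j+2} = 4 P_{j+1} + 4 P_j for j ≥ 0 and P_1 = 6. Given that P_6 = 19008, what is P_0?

Let P_0 = x.
P_2 = 24 + 4x
P_3 = 120 + 16x
P_4 = 576 + 80x
P_5 = 2784 + 384x
P_6 = 13440 + 1856x
So 13440 + 1856x = 19008, giving x = 3.

3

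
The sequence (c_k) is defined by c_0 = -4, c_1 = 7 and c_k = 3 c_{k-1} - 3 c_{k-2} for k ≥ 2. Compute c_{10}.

c_2 = 3*7 - 3*(-4) = 33
c_3 = 3*33 - 3*7 = 78
c_4 = 3*78 - 3*33 = 135
c_5 = 3*135 - 3*78 = 171
c_6 = 3*171 - 3*135 = 108
c_7 = 3*108 - 3*171 = -189
c_8 = 3*(-189) - 3*108 = -891
c_9 = 3*(-891) - 3*(-189) = -2106
c_{10} = 3*(-2106) - 3*(-891) = -3645

-3645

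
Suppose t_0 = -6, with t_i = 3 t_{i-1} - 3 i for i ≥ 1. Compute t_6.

-6003

t_1 = 3(-6) - 3 = -21
t_2 = 3(-21) - 6 = -69
t_3 = 3(-69) - 9 = -216
t_4 = 3(-216) - 12 = -660
t_5 = 3(-660) - 15 = -1995
t_6 = 3(-1995) - 18 = -6003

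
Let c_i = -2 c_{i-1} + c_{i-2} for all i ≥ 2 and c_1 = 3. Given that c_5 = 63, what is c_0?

Let c_0 = y.
c_2 = -6 + y
c_3 = 15 - 2y
c_4 = -36 + 5y
c_5 = 87 - 12y
So 87 - 12y = 63, giving y = 2.

2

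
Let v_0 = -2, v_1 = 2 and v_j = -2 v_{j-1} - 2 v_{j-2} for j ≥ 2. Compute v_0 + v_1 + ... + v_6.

-4

v_2 = -2*2 - 2*(-2) = 0
v_3 = -2*0 - 2*2 = -4
v_4 = -2*(-4) - 2*0 = 8
v_5 = -2*8 - 2*(-4) = -8
v_6 = -2*(-8) - 2*8 = 0
Sum = (-2) + 2 + 0 + (-4) + 8 + (-8) + 0 = -4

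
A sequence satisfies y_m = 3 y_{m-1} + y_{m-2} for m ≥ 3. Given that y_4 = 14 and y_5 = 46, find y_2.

2

Rearranging, y_{m-2} = y_m - 3 y_{m-1}.
y_3 = 46 - 3·14 = 4
y_2 = 14 - 3·4 = 2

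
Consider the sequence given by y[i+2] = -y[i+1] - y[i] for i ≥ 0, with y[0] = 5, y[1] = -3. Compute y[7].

-3

y[2] = -(-3) - 5 = -2
y[3] = -(-2) - (-3) = 5
y[4] = -5 - (-2) = -3
y[5] = -(-3) - 5 = -2
y[6] = -(-2) - (-3) = 5
y[7] = -5 - (-2) = -3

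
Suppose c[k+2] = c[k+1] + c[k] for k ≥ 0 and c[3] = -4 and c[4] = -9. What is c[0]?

-6

Rearranging, c[k-2] = c[k] - c[k-1].
c[2] = -9 - (-4) = -5
c[1] = -4 - (-5) = 1
c[0] = -5 - 1 = -6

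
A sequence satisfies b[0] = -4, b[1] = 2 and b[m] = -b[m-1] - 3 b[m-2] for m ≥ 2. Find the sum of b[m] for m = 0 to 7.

b[2] = -2 - 3*(-4) = 10
b[3] = -10 - 3*2 = -16
b[4] = -(-16) - 3*10 = -14
b[5] = -(-14) - 3*(-16) = 62
b[6] = -62 - 3*(-14) = -20
b[7] = -(-20) - 3*62 = -166
Sum = (-4) + 2 + 10 + (-16) + (-14) + 62 + (-20) + (-166) = -146

-146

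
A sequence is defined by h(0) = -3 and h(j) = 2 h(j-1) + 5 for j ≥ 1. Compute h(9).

1019

h(1) = 2·(-3) + 5 = -1
h(2) = 2·(-1) + 5 = 3
h(3) = 2·3 + 5 = 11
h(4) = 2·11 + 5 = 27
h(5) = 2·27 + 5 = 59
h(6) = 2·59 + 5 = 123
h(7) = 2·123 + 5 = 251
h(8) = 2·251 + 5 = 507
h(9) = 2·507 + 5 = 1019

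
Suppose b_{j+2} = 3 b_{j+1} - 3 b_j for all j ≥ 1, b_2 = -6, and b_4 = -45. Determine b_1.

1

Let b_1 = v.
b_3 = -18 - 3v
b_4 = -36 - 9v
So -36 - 9v = -45, giving v = 1.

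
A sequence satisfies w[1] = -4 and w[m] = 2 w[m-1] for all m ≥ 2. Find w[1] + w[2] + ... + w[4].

-60

w[2] = 2·(-4) = -8
w[3] = 2·(-8) = -16
w[4] = 2·(-16) = -32
Sum = (-4) + (-8) + (-16) + (-32) = -60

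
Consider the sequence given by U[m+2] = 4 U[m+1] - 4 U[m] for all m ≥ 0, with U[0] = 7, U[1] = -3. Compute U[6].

-2816

U[2] = 4·(-3) - 4·7 = -40
U[3] = 4·(-40) - 4·(-3) = -148
U[4] = 4·(-148) - 4·(-40) = -432
U[5] = 4·(-432) - 4·(-148) = -1136
U[6] = 4·(-1136) - 4·(-432) = -2816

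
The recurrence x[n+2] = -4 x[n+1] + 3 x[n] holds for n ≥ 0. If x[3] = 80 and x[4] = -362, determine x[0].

Rearranging, x[n-2] = (x[n] + 4 x[n-1]) / 3.
x[2] = (-362 + 4*80) / 3 = -42/3 = -14
x[1] = (80 + 4*(-14)) / 3 = 24/3 = 8
x[0] = (-14 + 4*8) / 3 = 18/3 = 6

6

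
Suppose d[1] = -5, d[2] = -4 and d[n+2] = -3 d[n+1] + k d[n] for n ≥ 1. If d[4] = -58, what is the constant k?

-2

d[3] = 12 - 5k
d[4] = -36 + 11k
So -36 + 11k = -58, giving k = -2.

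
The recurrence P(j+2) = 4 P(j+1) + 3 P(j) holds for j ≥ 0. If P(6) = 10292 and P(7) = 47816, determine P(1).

Rearranging, P(j-2) = (P(j) - 4 P(j-1)) / 3.
P(5) = (47816 - 4(10292)) / 3 = 6648/3 = 2216
P(4) = (10292 - 4(2216)) / 3 = 1428/3 = 476
P(3) = (2216 - 4(476)) / 3 = 312/3 = 104
P(2) = (476 - 4(104)) / 3 = 60/3 = 20
P(1) = (104 - 4(20)) / 3 = 24/3 = 8

8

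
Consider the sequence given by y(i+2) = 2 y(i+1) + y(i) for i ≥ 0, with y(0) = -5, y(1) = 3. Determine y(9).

y(2) = 2*3 + (-5) = 1
y(3) = 2*1 + 3 = 5
y(4) = 2*5 + 1 = 11
y(5) = 2*11 + 5 = 27
y(6) = 2*27 + 11 = 65
y(7) = 2*65 + 27 = 157
y(8) = 2*157 + 65 = 379
y(9) = 2*379 + 157 = 915

915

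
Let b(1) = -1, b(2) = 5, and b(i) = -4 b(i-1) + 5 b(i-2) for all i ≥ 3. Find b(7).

-15625

b(3) = -4*5 + 5*(-1) = -25
b(4) = -4*(-25) + 5*5 = 125
b(5) = -4*125 + 5*(-25) = -625
b(6) = -4*(-625) + 5*125 = 3125
b(7) = -4*3125 + 5*(-625) = -15625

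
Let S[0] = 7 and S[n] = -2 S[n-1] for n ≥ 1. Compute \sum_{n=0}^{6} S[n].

S[1] = -2*7 = -14
S[2] = -2*(-14) = 28
S[3] = -2*28 = -56
S[4] = -2*(-56) = 112
S[5] = -2*112 = -224
S[6] = -2*(-224) = 448
Sum = 7 + (-14) + 28 + (-56) + 112 + (-224) + 448 = 301

301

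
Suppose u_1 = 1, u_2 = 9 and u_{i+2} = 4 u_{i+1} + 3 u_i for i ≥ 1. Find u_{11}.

8537223

u_3 = 4·9 + 3·1 = 39
u_4 = 4·39 + 3·9 = 183
u_5 = 4·183 + 3·39 = 849
u_6 = 4·849 + 3·183 = 3945
u_7 = 4·3945 + 3·849 = 18327
u_8 = 4·18327 + 3·3945 = 85143
u_9 = 4·85143 + 3·18327 = 395553
u_{10} = 4·395553 + 3·85143 = 1837641
u_{11} = 4·1837641 + 3·395553 = 8537223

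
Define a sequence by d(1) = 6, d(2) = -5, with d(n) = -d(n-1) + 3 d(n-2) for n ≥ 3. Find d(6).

d(3) = -(-5) + 3*6 = 23
d(4) = -23 + 3*(-5) = -38
d(5) = -(-38) + 3*23 = 107
d(6) = -107 + 3*(-38) = -221

-221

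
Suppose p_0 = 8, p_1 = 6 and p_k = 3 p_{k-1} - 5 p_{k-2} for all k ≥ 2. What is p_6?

p_2 = 3(6) - 5(8) = -22
p_3 = 3(-22) - 5(6) = -96
p_4 = 3(-96) - 5(-22) = -178
p_5 = 3(-178) - 5(-96) = -54
p_6 = 3(-54) - 5(-178) = 728

728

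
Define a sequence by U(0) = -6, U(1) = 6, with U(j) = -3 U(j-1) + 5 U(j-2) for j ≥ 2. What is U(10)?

-4099458

U(2) = -3(6) + 5(-6) = -48
U(3) = -3(-48) + 5(6) = 174
U(4) = -3(174) + 5(-48) = -762
U(5) = -3(-762) + 5(174) = 3156
U(6) = -3(3156) + 5(-762) = -13278
U(7) = -3(-13278) + 5(3156) = 55614
U(8) = -3(55614) + 5(-13278) = -233232
U(9) = -3(-233232) + 5(55614) = 977766
U(10) = -3(977766) + 5(-233232) = -4099458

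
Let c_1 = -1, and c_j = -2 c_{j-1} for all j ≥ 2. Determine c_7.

-64

c_2 = -2·(-1) = 2
c_3 = -2·2 = -4
c_4 = -2·(-4) = 8
c_5 = -2·8 = -16
c_6 = -2·(-16) = 32
c_7 = -2·32 = -64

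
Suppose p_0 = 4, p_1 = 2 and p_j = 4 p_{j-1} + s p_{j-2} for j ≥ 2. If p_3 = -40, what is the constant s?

p_2 = 8 + 4s
p_3 = 32 + 18s
So 32 + 18s = -40, giving s = -4.

-4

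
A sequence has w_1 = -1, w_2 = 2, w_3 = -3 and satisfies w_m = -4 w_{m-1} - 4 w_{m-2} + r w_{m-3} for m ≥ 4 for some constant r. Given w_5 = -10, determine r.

-1

w_4 = 4 - r
w_5 = -4 + 6r
So -4 + 6r = -10, giving r = -1.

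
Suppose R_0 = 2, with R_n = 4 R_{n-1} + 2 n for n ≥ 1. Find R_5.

R_1 = 4(2) + 2 = 10
R_2 = 4(10) + 4 = 44
R_3 = 4(44) + 6 = 182
R_4 = 4(182) + 8 = 736
R_5 = 4(736) + 10 = 2954

2954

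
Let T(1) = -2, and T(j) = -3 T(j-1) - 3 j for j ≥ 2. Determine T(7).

-507

T(2) = -3·(-2) - 6 = 0
T(3) = -3·0 - 9 = -9
T(4) = -3·(-9) - 12 = 15
T(5) = -3·15 - 15 = -60
T(6) = -3·(-60) - 18 = 162
T(7) = -3·162 - 21 = -507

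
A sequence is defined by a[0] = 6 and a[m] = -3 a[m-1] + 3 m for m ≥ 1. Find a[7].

-11886

a[1] = -3*6 + 3 = -15
a[2] = -3*(-15) + 6 = 51
a[3] = -3*51 + 9 = -144
a[4] = -3*(-144) + 12 = 444
a[5] = -3*444 + 15 = -1317
a[6] = -3*(-1317) + 18 = 3969
a[7] = -3*3969 + 21 = -11886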